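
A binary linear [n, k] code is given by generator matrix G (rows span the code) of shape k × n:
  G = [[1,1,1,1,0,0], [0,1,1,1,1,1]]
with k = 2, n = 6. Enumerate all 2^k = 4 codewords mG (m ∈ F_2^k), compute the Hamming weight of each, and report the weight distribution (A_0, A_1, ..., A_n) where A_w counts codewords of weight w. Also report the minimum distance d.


Weight distribution: A_0 = 1, A_3 = 1, A_4 = 1, A_5 = 1. Minimum distance d = 3.

Enumerate all 2^2 = 4 messages m ∈ F_2^2.
For each, compute codeword c = mG in F_2^6, then tally its weight.
  m = 00 → c = 000000, weight = 0.
  m = 10 → c = 111100, weight = 4.
  m = 01 → c = 011111, weight = 5.
  m = 11 → c = 100011, weight = 3.
Tally weights:
  weight 0: 1 codewords.
  weight 3: 1 codewords.
  weight 4: 1 codewords.
  weight 5: 1 codewords.
Minimum distance d = smallest w > 0 with A_w > 0 = 3.
Sanity: Σ A_w = 4 = 2^2 = 4 ✓.


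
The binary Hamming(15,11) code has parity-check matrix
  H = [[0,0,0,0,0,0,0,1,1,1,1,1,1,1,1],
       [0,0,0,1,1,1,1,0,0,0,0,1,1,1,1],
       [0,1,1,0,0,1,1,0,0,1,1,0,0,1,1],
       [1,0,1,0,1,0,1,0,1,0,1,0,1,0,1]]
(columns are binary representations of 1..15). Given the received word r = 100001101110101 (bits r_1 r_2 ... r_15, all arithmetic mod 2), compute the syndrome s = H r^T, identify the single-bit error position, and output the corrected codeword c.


s = (1, 0, 1, 0)^T, error position = 10, corrected codeword c = 100001101010101

Compute s = H r^T mod 2 one row at a time:
  s_1 = 0 + 1 + 1 + 1 + 0 + 1 + 0 + 1 = 5 ≡ 1 (mod 2).
  s_2 = 0 + 0 + 1 + 1 + 0 + 1 + 0 + 1 = 4 ≡ 0 (mod 2).
  s_3 = 0 + 0 + 1 + 1 + 1 + 1 + 0 + 1 = 5 ≡ 1 (mod 2).
  s_4 = 1 + 0 + 0 + 1 + 1 + 1 + 1 + 1 = 6 ≡ 0 (mod 2).
s = (1, 0, 1, 0)^T — this equals column 10 of H (binary 1010), so error is at position 10.
Correct: flip bit 10 of r = 100001101110101 to get c = 100001101010101.


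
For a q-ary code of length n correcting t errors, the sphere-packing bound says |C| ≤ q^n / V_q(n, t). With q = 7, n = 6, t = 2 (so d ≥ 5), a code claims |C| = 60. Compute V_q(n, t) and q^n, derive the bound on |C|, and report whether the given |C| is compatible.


V_q(n, t) = 577, q^n = 117649, Hamming bound = 203, |C| = 60 ≤ bound (satisfied).

Step 1: Compute V_q(n, t) = Σ_{j=0}^2 C(n, j) (q−1)^j.
  j = 0: C(6,0)·(6)^0 = 1·1 = 1.
  j = 1: C(6,1)·(6)^1 = 6·6 = 36.
  j = 2: C(6,2)·(6)^2 = 15·36 = 540.
  V_q(n, t) = 1 + 36 + 540 = 577.
Step 2: q^n = 7^6 = 117649.
Step 3: Hamming bound ⌊q^n / V_q(n,t)⌋ = ⌊117649/577⌋ = 203.
Step 4: Compare |C| = 60 to 203: satisfied.
The claimed |C| lies below the Hamming bound.


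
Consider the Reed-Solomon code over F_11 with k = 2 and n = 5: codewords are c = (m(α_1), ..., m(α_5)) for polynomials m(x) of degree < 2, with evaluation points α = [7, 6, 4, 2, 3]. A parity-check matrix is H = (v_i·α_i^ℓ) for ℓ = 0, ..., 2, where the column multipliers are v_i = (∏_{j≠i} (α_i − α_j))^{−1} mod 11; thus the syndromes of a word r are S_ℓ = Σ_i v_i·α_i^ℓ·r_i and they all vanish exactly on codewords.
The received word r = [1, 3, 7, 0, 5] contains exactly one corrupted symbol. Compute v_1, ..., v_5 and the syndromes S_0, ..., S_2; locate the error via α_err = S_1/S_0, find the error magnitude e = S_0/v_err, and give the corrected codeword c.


S = (4, 1, 3), error at position 5, error magnitude e = 7, c = [1, 3, 7, 0, 9].

Step 1: column multipliers v_i = (∏_{j≠i}(α_i − α_j))^{−1} mod 11.
  i = 1 (α = 7): (7−6)(7−4)(7−2)(7−3) = 1·3·5·4 = 60 ≡ 5, so v_1 = 5^{−1} = 9 (mod 11).
  i = 2 (α = 6): (6−7)(6−4)(6−2)(6−3) = (−1)·2·4·3 = −24 ≡ 9, so v_2 = 9^{−1} = 5 (mod 11).
  i = 3 (α = 4): (4−7)(4−6)(4−2)(4−3) = (−3)·(−2)·2·1 = 12 ≡ 1, so v_3 = 1^{−1} = 1 (mod 11).
  i = 4 (α = 2): (2−7)(2−6)(2−4)(2−3) = (−5)·(−4)·(−2)·(−1) = 40 ≡ 7, so v_4 = 7^{−1} = 8 (mod 11).
  i = 5 (α = 3): (3−7)(3−6)(3−4)(3−2) = (−4)·(−3)·(−1)·1 = −12 ≡ 10, so v_5 = 10^{−1} = 10 (mod 11).
  v = [9, 5, 1, 8, 10].
Step 2: syndromes of r = [1, 3, 7, 0, 5] (all sums mod 11).
  S_0 = Σ v_i r_i = 9·1 + 5·3 + 1·7 + 8·0 + 10·5 = 81 ≡ 4.
  S_1 = Σ v_i α_i r_i = 9·7·1 + 5·6·3 + 1·4·7 + 8·2·0 + 10·3·5 = 331 ≡ 1.
  α_i^2 mod 11 = [5, 3, 5, 4, 9].
  S_2 = Σ v_i α_i^2 r_i = 9·5·1 + 5·3·3 + 1·5·7 + 8·4·0 + 10·9·5 = 575 ≡ 3.
  S = (4, 1, 3) ≠ 0, so r is not a codeword (an error is present).
Step 3: locate the error. For a single error e at position i, S_ℓ = v_i·e·α_i^ℓ, so α_err = S_1/S_0.
  S_0^{−1} = 4^{−1} = 3 (mod 11), so α_err = 1·3 = 3 ≡ 3 = α_5. Error position i = 5.
  Consistency check: S_2/S_1 = 3·1 = 3 ≡ 3 = α_err ✓ (single-error assumption holds).
Step 4: error magnitude e = S_0/v_5 = S_0·∏_{j≠5}(α_5 − α_j) = 4·10 = 40 ≡ 7 (mod 11).
Step 5: correct position 5: c_5 = r_5 − e = 5 − 7 ≡ 9 (mod 11). Hence c = [1, 3, 7, 0, 9].
  Check: interpolating c through the α_i gives m(x) = 4 + 9·x (degree < 2) with m(α_i) = c_i for every i, so c is indeed a codeword.


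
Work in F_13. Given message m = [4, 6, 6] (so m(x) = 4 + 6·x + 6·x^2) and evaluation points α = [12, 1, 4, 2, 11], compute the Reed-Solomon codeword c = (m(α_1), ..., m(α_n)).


c = [4, 3, 7, 1, 3]

Message polynomial: m(x) = 4 + 6·x + 6·x^2 (mod 13).
For each evaluation point α_i, compute m(α_i) mod 13:
  α_1 = 12: Horner steps 6 → 0 → 4, so m(12) = 4.
  α_2 = 1: Horner steps 6 → 12 → 3, so m(1) = 3.
  α_3 = 4: Horner steps 6 → 4 → 7, so m(4) = 7.
  α_4 = 2: Horner steps 6 → 5 → 1, so m(2) = 1.
  α_5 = 11: Horner steps 6 → 7 → 3, so m(11) = 3.
Codeword c = [4, 3, 7, 1, 3] ∈ F_13^5.


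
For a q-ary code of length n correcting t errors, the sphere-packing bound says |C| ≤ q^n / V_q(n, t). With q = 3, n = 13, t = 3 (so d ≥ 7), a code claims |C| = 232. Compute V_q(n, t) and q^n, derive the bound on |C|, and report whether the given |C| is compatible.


V_q(n, t) = 2627, q^n = 1594323, Hamming bound = 606, |C| = 232 ≤ bound (satisfied).

Step 1: Compute V_q(n, t) = Σ_{j=0}^3 C(n, j) (q−1)^j.
  j = 0: C(13,0)·(2)^0 = 1·1 = 1.
  j = 1: C(13,1)·(2)^1 = 13·2 = 26.
  j = 2: C(13,2)·(2)^2 = 78·4 = 312.
  j = 3: C(13,3)·(2)^3 = 286·8 = 2288.
  V_q(n, t) = 1 + 26 + 312 + 2288 = 2627.
Step 2: q^n = 3^13 = 1594323.
Step 3: Hamming bound ⌊q^n / V_q(n,t)⌋ = ⌊1594323/2627⌋ = 606.
Step 4: Compare |C| = 232 to 606: satisfied.
The claimed |C| lies below the Hamming bound.


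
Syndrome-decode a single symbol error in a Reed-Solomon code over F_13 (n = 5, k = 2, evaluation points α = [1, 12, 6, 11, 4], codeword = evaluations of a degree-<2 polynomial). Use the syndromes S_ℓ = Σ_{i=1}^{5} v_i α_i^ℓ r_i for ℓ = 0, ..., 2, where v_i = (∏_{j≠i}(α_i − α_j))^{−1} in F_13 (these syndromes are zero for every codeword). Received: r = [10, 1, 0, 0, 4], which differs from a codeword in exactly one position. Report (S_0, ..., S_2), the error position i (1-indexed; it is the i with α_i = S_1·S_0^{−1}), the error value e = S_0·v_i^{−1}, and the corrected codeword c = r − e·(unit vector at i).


S = (10, 6, 1), error at position 4, error magnitude e = 10, c = [10, 1, 0, 3, 4].

Step 1: column multipliers v_i = (∏_{j≠i}(α_i − α_j))^{−1} mod 13.
  i = 1 (α = 1): (1−12)(1−6)(1−11)(1−4) = (−11)·(−5)·(−10)·(−3) = 1650 ≡ 12, so v_1 = 12^{−1} = 12 (mod 13).
  i = 2 (α = 12): (12−1)(12−6)(12−11)(12−4) = 11·6·1·8 = 528 ≡ 8, so v_2 = 8^{−1} = 5 (mod 13).
  i = 3 (α = 6): (6−1)(6−12)(6−11)(6−4) = 5·(−6)·(−5)·2 = 300 ≡ 1, so v_3 = 1^{−1} = 1 (mod 13).
  i = 4 (α = 11): (11−1)(11−12)(11−6)(11−4) = 10·(−1)·5·7 = −350 ≡ 1, so v_4 = 1^{−1} = 1 (mod 13).
  i = 5 (α = 4): (4−1)(4−12)(4−6)(4−11) = 3·(−8)·(−2)·(−7) = −336 ≡ 2, so v_5 = 2^{−1} = 7 (mod 13).
  v = [12, 5, 1, 1, 7].
Step 2: syndromes of r = [10, 1, 0, 0, 4] (all sums mod 13).
  S_0 = Σ v_i r_i = 12·10 + 5·1 + 1·0 + 1·0 + 7·4 = 153 ≡ 10.
  S_1 = Σ v_i α_i r_i = 12·1·10 + 5·12·1 + 1·6·0 + 1·11·0 + 7·4·4 = 292 ≡ 6.
  α_i^2 mod 13 = [1, 1, 10, 4, 3].
  S_2 = Σ v_i α_i^2 r_i = 12·1·10 + 5·1·1 + 1·10·0 + 1·4·0 + 7·3·4 = 209 ≡ 1.
  S = (10, 6, 1) ≠ 0, so r is not a codeword (an error is present).
Step 3: locate the error. For a single error e at position i, S_ℓ = v_i·e·α_i^ℓ, so α_err = S_1/S_0.
  S_0^{−1} = 10^{−1} = 4 (mod 13), so α_err = 6·4 = 24 ≡ 11 = α_4. Error position i = 4.
  Consistency check: S_2/S_1 = 1·11 = 11 ≡ 11 = α_err ✓ (single-error assumption holds).
Step 4: error magnitude e = S_0/v_4 = S_0·∏_{j≠4}(α_4 − α_j) = 10·1 = 10 ≡ 10 (mod 13).
Step 5: correct position 4: c_4 = r_4 − e = 0 − 10 ≡ 3 (mod 13). Hence c = [10, 1, 0, 3, 4].
  Check: interpolating c through the α_i gives m(x) = 12 + 11·x (degree < 2) with m(α_i) = c_i for every i, so c is indeed a codeword.


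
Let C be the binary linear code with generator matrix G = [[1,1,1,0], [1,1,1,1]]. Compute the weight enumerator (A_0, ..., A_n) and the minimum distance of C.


Weight distribution: A_0 = 1, A_1 = 1, A_3 = 1, A_4 = 1. Minimum distance d = 1.

Enumerate all 2^2 = 4 messages m ∈ F_2^2.
For each, compute codeword c = mG in F_2^4, then tally its weight.
  m = 00 → c = 0000, weight = 0.
  m = 10 → c = 1110, weight = 3.
  m = 01 → c = 1111, weight = 4.
  m = 11 → c = 0001, weight = 1.
Tally weights:
  weight 0: 1 codewords.
  weight 1: 1 codewords.
  weight 3: 1 codewords.
  weight 4: 1 codewords.
Minimum distance d = smallest w > 0 with A_w > 0 = 1.
Sanity: Σ A_w = 4 = 2^2 = 4 ✓.


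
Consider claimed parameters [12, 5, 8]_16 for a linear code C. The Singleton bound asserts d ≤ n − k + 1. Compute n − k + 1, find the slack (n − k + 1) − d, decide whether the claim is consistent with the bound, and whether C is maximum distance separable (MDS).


Singleton RHS = n − k + 1 = 8, slack = 0, bound satisfied, MDS.

Singleton bound: d ≤ n − k + 1.
Here n = 12, k = 5, so n − k + 1 = 8.
Given d = 8, check d ≤ 8: YES.
Slack = (n − k + 1) − d = 0.
The code is MDS (slack = 0).
Description: the claimed parameters are [12, 5, 8]_16; such a code would be MDS (meets Singleton bound).


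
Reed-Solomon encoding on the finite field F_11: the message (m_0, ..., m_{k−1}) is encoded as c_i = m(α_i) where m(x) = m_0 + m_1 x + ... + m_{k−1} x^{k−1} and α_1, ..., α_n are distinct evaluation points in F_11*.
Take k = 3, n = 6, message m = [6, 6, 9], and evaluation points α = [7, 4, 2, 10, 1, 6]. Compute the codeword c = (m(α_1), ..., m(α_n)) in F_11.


c = [5, 9, 10, 9, 10, 3]

Message polynomial: m(x) = 6 + 6·x + 9·x^2 (mod 11).
For each evaluation point α_i, compute m(α_i) mod 11:
  α_1 = 7: Horner steps 9 → 3 → 5, so m(7) = 5.
  α_2 = 4: Horner steps 9 → 9 → 9, so m(4) = 9.
  α_3 = 2: Horner steps 9 → 2 → 10, so m(2) = 10.
  α_4 = 10: Horner steps 9 → 8 → 9, so m(10) = 9.
  α_5 = 1: Horner steps 9 → 4 → 10, so m(1) = 10.
  α_6 = 6: Horner steps 9 → 5 → 3, so m(6) = 3.
Codeword c = [5, 9, 10, 9, 10, 3] ∈ F_11^6.


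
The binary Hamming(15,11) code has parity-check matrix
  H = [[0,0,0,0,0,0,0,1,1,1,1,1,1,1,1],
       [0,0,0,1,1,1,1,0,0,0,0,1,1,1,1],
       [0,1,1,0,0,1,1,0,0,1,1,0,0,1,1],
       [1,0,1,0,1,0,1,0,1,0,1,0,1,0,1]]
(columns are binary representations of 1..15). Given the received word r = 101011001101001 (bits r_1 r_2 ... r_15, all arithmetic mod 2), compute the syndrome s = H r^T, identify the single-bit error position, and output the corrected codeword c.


s = (0, 0, 0, 1)^T, error position = 1, corrected codeword c = 001011001101001

Compute s = H r^T mod 2 one row at a time:
  s_1 = 0 + 1 + 1 + 0 + 1 + 0 + 0 + 1 = 4 ≡ 0 (mod 2).
  s_2 = 0 + 1 + 1 + 0 + 1 + 0 + 0 + 1 = 4 ≡ 0 (mod 2).
  s_3 = 0 + 1 + 1 + 0 + 1 + 0 + 0 + 1 = 4 ≡ 0 (mod 2).
  s_4 = 1 + 1 + 1 + 0 + 1 + 0 + 0 + 1 = 5 ≡ 1 (mod 2).
s = (0, 0, 0, 1)^T — this equals column 1 of H (binary 0001), so error is at position 1.
Correct: flip bit 1 of r = 101011001101001 to get c = 001011001101001.


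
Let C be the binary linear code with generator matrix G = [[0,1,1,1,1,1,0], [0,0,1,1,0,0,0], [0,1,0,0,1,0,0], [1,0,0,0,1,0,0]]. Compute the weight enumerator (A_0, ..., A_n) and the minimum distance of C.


Weight distribution: A_0 = 1, A_1 = 1, A_2 = 4, A_3 = 4, A_4 = 3, A_5 = 3. Minimum distance d = 1.

Enumerate all 2^4 = 16 messages m ∈ F_2^4.
For each, compute codeword c = mG in F_2^7, then tally its weight.
  m = 0000 → c = 0000000, weight = 0.
  m = 1000 → c = 0111110, weight = 5.
  m = 0100 → c = 0011000, weight = 2.
  m = 1100 → c = 0100110, weight = 3.
  m = 0010 → c = 0100100, weight = 2.
  m = 1010 → c = 0011010, weight = 3.
  m = 0110 → c = 0111100, weight = 4.
  m = 1110 → c = 0000010, weight = 1.
  m = 0001 → c = 1000100, weight = 2.
  m = 1001 → c = 1111010, weight = 5.
  m = 0101 → c = 1011100, weight = 4.
  m = 1101 → c = 1100010, weight = 3.
  m = 0011 → c = 1100000, weight = 2.
  m = 1011 → c = 1011110, weight = 5.
  m = 0111 → c = 1111000, weight = 4.
  m = 1111 → c = 1000110, weight = 3.
Tally weights:
  weight 0: 1 codewords.
  weight 1: 1 codewords.
  weight 2: 4 codewords.
  weight 3: 4 codewords.
  weight 4: 3 codewords.
  weight 5: 3 codewords.
Minimum distance d = smallest w > 0 with A_w > 0 = 1.
Sanity: Σ A_w = 16 = 2^4 = 16 ✓.


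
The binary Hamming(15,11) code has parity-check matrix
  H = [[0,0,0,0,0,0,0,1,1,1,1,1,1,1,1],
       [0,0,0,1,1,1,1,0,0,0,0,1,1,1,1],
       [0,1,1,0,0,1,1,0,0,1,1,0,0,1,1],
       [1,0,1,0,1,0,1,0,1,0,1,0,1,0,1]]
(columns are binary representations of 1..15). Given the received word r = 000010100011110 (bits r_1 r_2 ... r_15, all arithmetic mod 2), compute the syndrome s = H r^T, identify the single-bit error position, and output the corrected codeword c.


s = (0, 1, 1, 0)^T, error position = 6, corrected codeword c = 000011100011110

Compute s = H r^T mod 2 one row at a time:
  s_1 = 0 + 0 + 0 + 1 + 1 + 1 + 1 + 0 = 4 ≡ 0 (mod 2).
  s_2 = 0 + 1 + 0 + 1 + 1 + 1 + 1 + 0 = 5 ≡ 1 (mod 2).
  s_3 = 0 + 0 + 0 + 1 + 0 + 1 + 1 + 0 = 3 ≡ 1 (mod 2).
  s_4 = 0 + 0 + 1 + 1 + 0 + 1 + 1 + 0 = 4 ≡ 0 (mod 2).
s = (0, 1, 1, 0)^T — this equals column 6 of H (binary 0110), so error is at position 6.
Correct: flip bit 6 of r = 000010100011110 to get c = 000011100011110.


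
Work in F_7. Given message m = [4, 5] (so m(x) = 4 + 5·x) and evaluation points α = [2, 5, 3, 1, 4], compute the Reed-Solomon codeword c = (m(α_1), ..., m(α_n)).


c = [0, 1, 5, 2, 3]

Message polynomial: m(x) = 4 + 5·x (mod 7).
For each evaluation point α_i, compute m(α_i) mod 7:
  α_1 = 2: Horner steps 5 → 0, so m(2) = 0.
  α_2 = 5: Horner steps 5 → 1, so m(5) = 1.
  α_3 = 3: Horner steps 5 → 5, so m(3) = 5.
  α_4 = 1: Horner steps 5 → 2, so m(1) = 2.
  α_5 = 4: Horner steps 5 → 3, so m(4) = 3.
Codeword c = [0, 1, 5, 2, 3] ∈ F_7^5.


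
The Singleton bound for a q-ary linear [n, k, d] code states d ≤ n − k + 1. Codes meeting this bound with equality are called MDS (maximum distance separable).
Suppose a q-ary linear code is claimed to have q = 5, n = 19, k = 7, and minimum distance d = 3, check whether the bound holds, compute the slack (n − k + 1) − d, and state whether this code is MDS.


Singleton RHS = n − k + 1 = 13, slack = 10, bound satisfied, not MDS.

Singleton bound: d ≤ n − k + 1.
Here n = 19, k = 7, so n − k + 1 = 13.
Given d = 3, check d ≤ 13: YES.
Slack = (n − k + 1) − d = 10.
The code is NOT MDS (slack = 10 > 0).
Description: the claimed parameters are [19, 7, 3]_5; such a code would be non-MDS.


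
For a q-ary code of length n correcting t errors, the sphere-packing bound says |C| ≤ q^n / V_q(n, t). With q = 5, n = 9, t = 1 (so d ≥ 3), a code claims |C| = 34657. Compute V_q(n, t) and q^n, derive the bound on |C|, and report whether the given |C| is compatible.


V_q(n, t) = 37, q^n = 1953125, Hamming bound = 52787, |C| = 34657 ≤ bound (satisfied).

Step 1: Compute V_q(n, t) = Σ_{j=0}^1 C(n, j) (q−1)^j.
  j = 0: C(9,0)·(4)^0 = 1·1 = 1.
  j = 1: C(9,1)·(4)^1 = 9·4 = 36.
  V_q(n, t) = 1 + 36 = 37.
Step 2: q^n = 5^9 = 1953125.
Step 3: Hamming bound ⌊q^n / V_q(n,t)⌋ = ⌊1953125/37⌋ = 52787.
Step 4: Compare |C| = 34657 to 52787: satisfied.
The claimed |C| lies below the Hamming bound.


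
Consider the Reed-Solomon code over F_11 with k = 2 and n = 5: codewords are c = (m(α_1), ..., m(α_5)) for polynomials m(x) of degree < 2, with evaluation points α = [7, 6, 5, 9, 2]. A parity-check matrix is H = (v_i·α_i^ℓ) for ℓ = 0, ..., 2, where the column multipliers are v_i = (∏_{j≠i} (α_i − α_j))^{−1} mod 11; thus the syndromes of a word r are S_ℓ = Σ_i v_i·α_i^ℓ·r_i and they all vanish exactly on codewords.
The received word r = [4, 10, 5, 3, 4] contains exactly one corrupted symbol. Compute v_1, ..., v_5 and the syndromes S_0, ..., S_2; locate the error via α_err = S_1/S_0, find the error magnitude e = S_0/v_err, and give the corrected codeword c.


S = (7, 3, 6), error at position 5, error magnitude e = 3, c = [4, 10, 5, 3, 1].

Step 1: column multipliers v_i = (∏_{j≠i}(α_i − α_j))^{−1} mod 11.
  i = 1 (α = 7): (7−6)(7−5)(7−9)(7−2) = 1·2·(−2)·5 = −20 ≡ 2, so v_1 = 2^{−1} = 6 (mod 11).
  i = 2 (α = 6): (6−7)(6−5)(6−9)(6−2) = (−1)·1·(−3)·4 = 12 ≡ 1, so v_2 = 1^{−1} = 1 (mod 11).
  i = 3 (α = 5): (5−7)(5−6)(5−9)(5−2) = (−2)·(−1)·(−4)·3 = −24 ≡ 9, so v_3 = 9^{−1} = 5 (mod 11).
  i = 4 (α = 9): (9−7)(9−6)(9−5)(9−2) = 2·3·4·7 = 168 ≡ 3, so v_4 = 3^{−1} = 4 (mod 11).
  i = 5 (α = 2): (2−7)(2−6)(2−5)(2−9) = (−5)·(−4)·(−3)·(−7) = 420 ≡ 2, so v_5 = 2^{−1} = 6 (mod 11).
  v = [6, 1, 5, 4, 6].
Step 2: syndromes of r = [4, 10, 5, 3, 4] (all sums mod 11).
  S_0 = Σ v_i r_i = 6·4 + 1·10 + 5·5 + 4·3 + 6·4 = 95 ≡ 7.
  S_1 = Σ v_i α_i r_i = 6·7·4 + 1·6·10 + 5·5·5 + 4·9·3 + 6·2·4 = 509 ≡ 3.
  α_i^2 mod 11 = [5, 3, 3, 4, 4].
  S_2 = Σ v_i α_i^2 r_i = 6·5·4 + 1·3·10 + 5·3·5 + 4·4·3 + 6·4·4 = 369 ≡ 6.
  S = (7, 3, 6) ≠ 0, so r is not a codeword (an error is present).
Step 3: locate the error. For a single error e at position i, S_ℓ = v_i·e·α_i^ℓ, so α_err = S_1/S_0.
  S_0^{−1} = 7^{−1} = 8 (mod 11), so α_err = 3·8 = 24 ≡ 2 = α_5. Error position i = 5.
  Consistency check: S_2/S_1 = 6·4 = 24 ≡ 2 = α_err ✓ (single-error assumption holds).
Step 4: error magnitude e = S_0/v_5 = S_0·∏_{j≠5}(α_5 − α_j) = 7·2 = 14 ≡ 3 (mod 11).
Step 5: correct position 5: c_5 = r_5 − e = 4 − 3 ≡ 1 (mod 11). Hence c = [4, 10, 5, 3, 1].
  Check: interpolating c through the α_i gives m(x) = 2 + 5·x (degree < 2) with m(α_i) = c_i for every i, so c is indeed a codeword.


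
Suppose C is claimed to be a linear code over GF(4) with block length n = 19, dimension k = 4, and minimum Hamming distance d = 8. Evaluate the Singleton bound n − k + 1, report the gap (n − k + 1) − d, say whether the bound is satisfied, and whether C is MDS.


Singleton RHS = n − k + 1 = 16, slack = 8, bound satisfied, not MDS.

Singleton bound: d ≤ n − k + 1.
Here n = 19, k = 4, so n − k + 1 = 16.
Given d = 8, check d ≤ 16: YES.
Slack = (n − k + 1) − d = 8.
The code is NOT MDS (slack = 8 > 0).
Description: the claimed parameters are [19, 4, 8]_4; such a code would be non-MDS.


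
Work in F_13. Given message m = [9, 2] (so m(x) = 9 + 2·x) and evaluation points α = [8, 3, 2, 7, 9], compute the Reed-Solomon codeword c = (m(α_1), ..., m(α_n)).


c = [12, 2, 0, 10, 1]

Message polynomial: m(x) = 9 + 2·x (mod 13).
For each evaluation point α_i, compute m(α_i) mod 13:
  α_1 = 8: Horner steps 2 → 12, so m(8) = 12.
  α_2 = 3: Horner steps 2 → 2, so m(3) = 2.
  α_3 = 2: Horner steps 2 → 0, so m(2) = 0.
  α_4 = 7: Horner steps 2 → 10, so m(7) = 10.
  α_5 = 9: Horner steps 2 → 1, so m(9) = 1.
Codeword c = [12, 2, 0, 10, 1] ∈ F_13^5.


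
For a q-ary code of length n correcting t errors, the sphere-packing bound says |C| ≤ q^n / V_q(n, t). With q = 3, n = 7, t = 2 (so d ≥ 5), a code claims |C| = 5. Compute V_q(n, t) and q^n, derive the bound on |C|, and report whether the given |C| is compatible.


V_q(n, t) = 99, q^n = 2187, Hamming bound = 22, |C| = 5 ≤ bound (satisfied).

Step 1: Compute V_q(n, t) = Σ_{j=0}^2 C(n, j) (q−1)^j.
  j = 0: C(7,0)·(2)^0 = 1·1 = 1.
  j = 1: C(7,1)·(2)^1 = 7·2 = 14.
  j = 2: C(7,2)·(2)^2 = 21·4 = 84.
  V_q(n, t) = 1 + 14 + 84 = 99.
Step 2: q^n = 3^7 = 2187.
Step 3: Hamming bound ⌊q^n / V_q(n,t)⌋ = ⌊2187/99⌋ = 22.
Step 4: Compare |C| = 5 to 22: satisfied.
The claimed |C| lies below the Hamming bound.


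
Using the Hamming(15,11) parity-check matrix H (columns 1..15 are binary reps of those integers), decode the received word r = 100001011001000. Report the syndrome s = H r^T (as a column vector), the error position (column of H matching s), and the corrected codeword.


s = (1, 0, 1, 0)^T, error position = 10, corrected codeword c = 100001011101000

Compute s = H r^T mod 2 one row at a time:
  s_1 = 1 + 1 + 0 + 0 + 1 + 0 + 0 + 0 = 3 ≡ 1 (mod 2).
  s_2 = 0 + 0 + 1 + 0 + 1 + 0 + 0 + 0 = 2 ≡ 0 (mod 2).
  s_3 = 0 + 0 + 1 + 0 + 0 + 0 + 0 + 0 = 1 ≡ 1 (mod 2).
  s_4 = 1 + 0 + 0 + 0 + 1 + 0 + 0 + 0 = 2 ≡ 0 (mod 2).
s = (1, 0, 1, 0)^T — this equals column 10 of H (binary 1010), so error is at position 10.
Correct: flip bit 10 of r = 100001011001000 to get c = 100001011101000.


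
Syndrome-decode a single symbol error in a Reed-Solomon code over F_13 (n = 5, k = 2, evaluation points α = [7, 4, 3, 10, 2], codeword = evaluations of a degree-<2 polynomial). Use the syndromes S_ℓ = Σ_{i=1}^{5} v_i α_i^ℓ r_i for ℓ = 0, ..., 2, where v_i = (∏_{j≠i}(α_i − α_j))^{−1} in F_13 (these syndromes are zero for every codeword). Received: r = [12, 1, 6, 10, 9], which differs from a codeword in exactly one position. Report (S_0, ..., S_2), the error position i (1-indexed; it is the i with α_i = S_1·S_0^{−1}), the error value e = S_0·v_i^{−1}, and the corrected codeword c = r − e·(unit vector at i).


S = (12, 11, 9), error at position 5, error magnitude e = 11, c = [12, 1, 6, 10, 11].

Step 1: column multipliers v_i = (∏_{j≠i}(α_i − α_j))^{−1} mod 13.
  i = 1 (α = 7): (7−4)(7−3)(7−10)(7−2) = 3·4·(−3)·5 = −180 ≡ 2, so v_1 = 2^{−1} = 7 (mod 13).
  i = 2 (α = 4): (4−7)(4−3)(4−10)(4−2) = (−3)·1·(−6)·2 = 36 ≡ 10, so v_2 = 10^{−1} = 4 (mod 13).
  i = 3 (α = 3): (3−7)(3−4)(3−10)(3−2) = (−4)·(−1)·(−7)·1 = −28 ≡ 11, so v_3 = 11^{−1} = 6 (mod 13).
  i = 4 (α = 10): (10−7)(10−4)(10−3)(10−2) = 3·6·7·8 = 1008 ≡ 7, so v_4 = 7^{−1} = 2 (mod 13).
  i = 5 (α = 2): (2−7)(2−4)(2−3)(2−10) = (−5)·(−2)·(−1)·(−8) = 80 ≡ 2, so v_5 = 2^{−1} = 7 (mod 13).
  v = [7, 4, 6, 2, 7].
Step 2: syndromes of r = [12, 1, 6, 10, 9] (all sums mod 13).
  S_0 = Σ v_i r_i = 7·12 + 4·1 + 6·6 + 2·10 + 7·9 = 207 ≡ 12.
  S_1 = Σ v_i α_i r_i = 7·7·12 + 4·4·1 + 6·3·6 + 2·10·10 + 7·2·9 = 1038 ≡ 11.
  α_i^2 mod 13 = [10, 3, 9, 9, 4].
  S_2 = Σ v_i α_i^2 r_i = 7·10·12 + 4·3·1 + 6·9·6 + 2·9·10 + 7·4·9 = 1608 ≡ 9.
  S = (12, 11, 9) ≠ 0, so r is not a codeword (an error is present).
Step 3: locate the error. For a single error e at position i, S_ℓ = v_i·e·α_i^ℓ, so α_err = S_1/S_0.
  S_0^{−1} = 12^{−1} = 12 (mod 13), so α_err = 11·12 = 132 ≡ 2 = α_5. Error position i = 5.
  Consistency check: S_2/S_1 = 9·6 = 54 ≡ 2 = α_err ✓ (single-error assumption holds).
Step 4: error magnitude e = S_0/v_5 = S_0·∏_{j≠5}(α_5 − α_j) = 12·2 = 24 ≡ 11 (mod 13).
Step 5: correct position 5: c_5 = r_5 − e = 9 − 11 ≡ 11 (mod 13). Hence c = [12, 1, 6, 10, 11].
  Check: interpolating c through the α_i gives m(x) = 8 + 8·x (degree < 2) with m(α_i) = c_i for every i, so c is indeed a codeword.


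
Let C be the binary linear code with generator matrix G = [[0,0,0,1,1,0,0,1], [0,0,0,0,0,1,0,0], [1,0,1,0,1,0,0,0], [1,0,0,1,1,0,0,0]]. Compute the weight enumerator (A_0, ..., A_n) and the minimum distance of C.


Weight distribution: A_0 = 1, A_1 = 1, A_2 = 2, A_3 = 6, A_4 = 5, A_5 = 1. Minimum distance d = 1.

Enumerate all 2^4 = 16 messages m ∈ F_2^4.
For each, compute codeword c = mG in F_2^8, then tally its weight.
  m = 0000 → c = 00000000, weight = 0.
  m = 1000 → c = 00011001, weight = 3.
  m = 0100 → c = 00000100, weight = 1.
  m = 1100 → c = 00011101, weight = 4.
  m = 0010 → c = 10101000, weight = 3.
  m = 1010 → c = 10110001, weight = 4.
  m = 0110 → c = 10101100, weight = 4.
  m = 1110 → c = 10110101, weight = 5.
  m = 0001 → c = 10011000, weight = 3.
  m = 1001 → c = 10000001, weight = 2.
  m = 0101 → c = 10011100, weight = 4.
  m = 1101 → c = 10000101, weight = 3.
  m = 0011 → c = 00110000, weight = 2.
  m = 1011 → c = 00101001, weight = 3.
  m = 0111 → c = 00110100, weight = 3.
  m = 1111 → c = 00101101, weight = 4.
Tally weights:
  weight 0: 1 codewords.
  weight 1: 1 codewords.
  weight 2: 2 codewords.
  weight 3: 6 codewords.
  weight 4: 5 codewords.
  weight 5: 1 codewords.
Minimum distance d = smallest w > 0 with A_w > 0 = 1.
Sanity: Σ A_w = 16 = 2^4 = 16 ✓.


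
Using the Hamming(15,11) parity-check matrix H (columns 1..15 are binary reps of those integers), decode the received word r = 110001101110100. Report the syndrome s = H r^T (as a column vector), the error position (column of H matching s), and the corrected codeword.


s = (0, 1, 1, 1)^T, error position = 7, corrected codeword c = 110001001110100

Compute s = H r^T mod 2 one row at a time:
  s_1 = 0 + 1 + 1 + 1 + 0 + 1 + 0 + 0 = 4 ≡ 0 (mod 2).
  s_2 = 0 + 0 + 1 + 1 + 0 + 1 + 0 + 0 = 3 ≡ 1 (mod 2).
  s_3 = 1 + 0 + 1 + 1 + 1 + 1 + 0 + 0 = 5 ≡ 1 (mod 2).
  s_4 = 1 + 0 + 0 + 1 + 1 + 1 + 1 + 0 = 5 ≡ 1 (mod 2).
s = (0, 1, 1, 1)^T — this equals column 7 of H (binary 0111), so error is at position 7.
Correct: flip bit 7 of r = 110001101110100 to get c = 110001001110100.


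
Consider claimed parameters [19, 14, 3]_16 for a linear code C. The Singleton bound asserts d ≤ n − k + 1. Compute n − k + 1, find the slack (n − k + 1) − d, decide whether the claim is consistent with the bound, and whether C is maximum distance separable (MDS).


Singleton RHS = n − k + 1 = 6, slack = 3, bound satisfied, not MDS.

Singleton bound: d ≤ n − k + 1.
Here n = 19, k = 14, so n − k + 1 = 6.
Given d = 3, check d ≤ 6: YES.
Slack = (n − k + 1) − d = 3.
The code is NOT MDS (slack = 3 > 0).
Description: the claimed parameters are [19, 14, 3]_16; such a code would be non-MDS.


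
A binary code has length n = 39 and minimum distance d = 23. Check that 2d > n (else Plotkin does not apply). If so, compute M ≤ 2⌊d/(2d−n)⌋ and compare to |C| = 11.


Plotkin bound M ≤ 6; given |C| = 11 > bound (violated).

Check applicability: 2d = 46, n = 39.
2d − n = 7 > 0, so Plotkin applies.
Compute d/(2d−n) = 23/7 ≈ 3.2857.
⌊d/(2d−n)⌋ = 3.
Plotkin bound: M ≤ 2·3 = 6.
Given |C| = 11, check: VIOLATED.
This |C| is above the Plotkin bound, so no binary code with n = 39, d = 23 and 11 codewords exists.


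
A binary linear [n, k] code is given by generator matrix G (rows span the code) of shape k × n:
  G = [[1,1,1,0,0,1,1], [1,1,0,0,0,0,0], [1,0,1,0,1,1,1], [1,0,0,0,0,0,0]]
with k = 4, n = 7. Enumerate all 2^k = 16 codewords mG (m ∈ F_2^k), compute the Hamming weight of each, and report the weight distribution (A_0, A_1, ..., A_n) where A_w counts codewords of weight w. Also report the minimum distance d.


Weight distribution: A_0 = 1, A_1 = 3, A_2 = 3, A_3 = 2, A_4 = 3, A_5 = 3, A_6 = 1. Minimum distance d = 1.

Enumerate all 2^4 = 16 messages m ∈ F_2^4.
For each, compute codeword c = mG in F_2^7, then tally its weight.
  m = 0000 → c = 0000000, weight = 0.
  m = 1000 → c = 1110011, weight = 5.
  m = 0100 → c = 1100000, weight = 2.
  m = 1100 → c = 0010011, weight = 3.
  m = 0010 → c = 1010111, weight = 5.
  m = 1010 → c = 0100100, weight = 2.
  m = 0110 → c = 0110111, weight = 5.
  m = 1110 → c = 1000100, weight = 2.
  m = 0001 → c = 1000000, weight = 1.
  m = 1001 → c = 0110011, weight = 4.
  m = 0101 → c = 0100000, weight = 1.
  m = 1101 → c = 1010011, weight = 4.
  m = 0011 → c = 0010111, weight = 4.
  m = 1011 → c = 1100100, weight = 3.
  m = 0111 → c = 1110111, weight = 6.
  m = 1111 → c = 0000100, weight = 1.
Tally weights:
  weight 0: 1 codewords.
  weight 1: 3 codewords.
  weight 2: 3 codewords.
  weight 3: 2 codewords.
  weight 4: 3 codewords.
  weight 5: 3 codewords.
  weight 6: 1 codewords.
Minimum distance d = smallest w > 0 with A_w > 0 = 1.
Sanity: Σ A_w = 16 = 2^4 = 16 ✓.


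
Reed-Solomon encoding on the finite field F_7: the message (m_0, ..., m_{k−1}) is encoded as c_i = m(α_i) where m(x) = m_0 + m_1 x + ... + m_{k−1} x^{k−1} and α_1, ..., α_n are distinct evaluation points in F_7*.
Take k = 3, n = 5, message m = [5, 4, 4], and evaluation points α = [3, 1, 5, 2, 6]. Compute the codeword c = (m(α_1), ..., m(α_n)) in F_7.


c = [4, 6, 6, 1, 5]

Message polynomial: m(x) = 5 + 4·x + 4·x^2 (mod 7).
For each evaluation point α_i, compute m(α_i) mod 7:
  α_1 = 3: Horner steps 4 → 2 → 4, so m(3) = 4.
  α_2 = 1: Horner steps 4 → 1 → 6, so m(1) = 6.
  α_3 = 5: Horner steps 4 → 3 → 6, so m(5) = 6.
  α_4 = 2: Horner steps 4 → 5 → 1, so m(2) = 1.
  α_5 = 6: Horner steps 4 → 0 → 5, so m(6) = 5.
Codeword c = [4, 6, 6, 1, 5] ∈ F_7^5.


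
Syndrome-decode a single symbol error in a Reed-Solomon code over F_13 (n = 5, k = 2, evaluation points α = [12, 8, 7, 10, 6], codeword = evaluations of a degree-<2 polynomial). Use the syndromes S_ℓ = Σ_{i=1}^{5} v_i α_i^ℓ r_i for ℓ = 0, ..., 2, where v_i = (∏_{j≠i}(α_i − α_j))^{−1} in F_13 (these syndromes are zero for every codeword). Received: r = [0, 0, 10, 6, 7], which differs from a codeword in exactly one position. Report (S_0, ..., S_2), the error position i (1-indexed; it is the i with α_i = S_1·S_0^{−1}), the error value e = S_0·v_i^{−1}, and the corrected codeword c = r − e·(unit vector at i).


S = (11, 2, 11), error at position 1, error magnitude e = 1, c = [12, 0, 10, 6, 7].

Step 1: column multipliers v_i = (∏_{j≠i}(α_i − α_j))^{−1} mod 13.
  i = 1 (α = 12): (12−8)(12−7)(12−10)(12−6) = 4·5·2·6 = 240 ≡ 6, so v_1 = 6^{−1} = 11 (mod 13).
  i = 2 (α = 8): (8−12)(8−7)(8−10)(8−6) = (−4)·1·(−2)·2 = 16 ≡ 3, so v_2 = 3^{−1} = 9 (mod 13).
  i = 3 (α = 7): (7−12)(7−8)(7−10)(7−6) = (−5)·(−1)·(−3)·1 = −15 ≡ 11, so v_3 = 11^{−1} = 6 (mod 13).
  i = 4 (α = 10): (10−12)(10−8)(10−7)(10−6) = (−2)·2·3·4 = −48 ≡ 4, so v_4 = 4^{−1} = 10 (mod 13).
  i = 5 (α = 6): (6−12)(6−8)(6−7)(6−10) = (−6)·(−2)·(−1)·(−4) = 48 ≡ 9, so v_5 = 9^{−1} = 3 (mod 13).
  v = [11, 9, 6, 10, 3].
Step 2: syndromes of r = [0, 0, 10, 6, 7] (all sums mod 13).
  S_0 = Σ v_i r_i = 11·0 + 9·0 + 6·10 + 10·6 + 3·7 = 141 ≡ 11.
  S_1 = Σ v_i α_i r_i = 11·12·0 + 9·8·0 + 6·7·10 + 10·10·6 + 3·6·7 = 1146 ≡ 2.
  α_i^2 mod 13 = [1, 12, 10, 9, 10].
  S_2 = Σ v_i α_i^2 r_i = 11·1·0 + 9·12·0 + 6·10·10 + 10·9·6 + 3·10·7 = 1350 ≡ 11.
  S = (11, 2, 11) ≠ 0, so r is not a codeword (an error is present).
Step 3: locate the error. For a single error e at position i, S_ℓ = v_i·e·α_i^ℓ, so α_err = S_1/S_0.
  S_0^{−1} = 11^{−1} = 6 (mod 13), so α_err = 2·6 = 12 ≡ 12 = α_1. Error position i = 1.
  Consistency check: S_2/S_1 = 11·7 = 77 ≡ 12 = α_err ✓ (single-error assumption holds).
Step 4: error magnitude e = S_0/v_1 = S_0·∏_{j≠1}(α_1 − α_j) = 11·6 = 66 ≡ 1 (mod 13).
Step 5: correct position 1: c_1 = r_1 − e = 0 − 1 ≡ 12 (mod 13). Hence c = [12, 0, 10, 6, 7].
  Check: interpolating c through the α_i gives m(x) = 2 + 3·x (degree < 2) with m(α_i) = c_i for every i, so c is indeed a codeword.


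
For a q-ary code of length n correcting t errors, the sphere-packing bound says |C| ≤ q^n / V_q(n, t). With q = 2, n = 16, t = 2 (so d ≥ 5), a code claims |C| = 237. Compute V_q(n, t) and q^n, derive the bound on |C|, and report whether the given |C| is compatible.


V_q(n, t) = 137, q^n = 65536, Hamming bound = 478, |C| = 237 ≤ bound (satisfied).

Step 1: Compute V_q(n, t) = Σ_{j=0}^2 C(n, j) (q−1)^j.
  j = 0: C(16,0)·(1)^0 = 1·1 = 1.
  j = 1: C(16,1)·(1)^1 = 16·1 = 16.
  j = 2: C(16,2)·(1)^2 = 120·1 = 120.
  V_q(n, t) = 1 + 16 + 120 = 137.
Step 2: q^n = 2^16 = 65536.
Step 3: Hamming bound ⌊q^n / V_q(n,t)⌋ = ⌊65536/137⌋ = 478.
Step 4: Compare |C| = 237 to 478: satisfied.
The claimed |C| lies below the Hamming bound.


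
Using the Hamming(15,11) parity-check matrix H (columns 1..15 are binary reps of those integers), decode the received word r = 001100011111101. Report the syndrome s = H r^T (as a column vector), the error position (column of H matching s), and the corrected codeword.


s = (1, 0, 0, 1)^T, error position = 9, corrected codeword c = 001100010111101

Compute s = H r^T mod 2 one row at a time:
  s_1 = 1 + 1 + 1 + 1 + 1 + 1 + 0 + 1 = 7 ≡ 1 (mod 2).
  s_2 = 1 + 0 + 0 + 0 + 1 + 1 + 0 + 1 = 4 ≡ 0 (mod 2).
  s_3 = 0 + 1 + 0 + 0 + 1 + 1 + 0 + 1 = 4 ≡ 0 (mod 2).
  s_4 = 0 + 1 + 0 + 0 + 1 + 1 + 1 + 1 = 5 ≡ 1 (mod 2).
s = (1, 0, 0, 1)^T — this equals column 9 of H (binary 1001), so error is at position 9.
Correct: flip bit 9 of r = 001100011111101 to get c = 001100010111101.


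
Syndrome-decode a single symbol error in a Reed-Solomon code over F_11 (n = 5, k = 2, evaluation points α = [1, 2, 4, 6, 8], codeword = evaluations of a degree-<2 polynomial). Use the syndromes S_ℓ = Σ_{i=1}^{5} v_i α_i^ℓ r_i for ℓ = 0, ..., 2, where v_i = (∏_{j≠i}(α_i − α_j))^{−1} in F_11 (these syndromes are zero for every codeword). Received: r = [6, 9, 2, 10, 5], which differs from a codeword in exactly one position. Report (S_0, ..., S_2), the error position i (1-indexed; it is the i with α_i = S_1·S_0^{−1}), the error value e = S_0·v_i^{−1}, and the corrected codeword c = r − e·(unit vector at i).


S = (5, 9, 3), error at position 3, error magnitude e = 9, c = [6, 9, 4, 10, 5].

Step 1: column multipliers v_i = (∏_{j≠i}(α_i − α_j))^{−1} mod 11.
  i = 1 (α = 1): (1−2)(1−4)(1−6)(1−8) = (−1)·(−3)·(−5)·(−7) = 105 ≡ 6, so v_1 = 6^{−1} = 2 (mod 11).
  i = 2 (α = 2): (2−1)(2−4)(2−6)(2−8) = 1·(−2)·(−4)·(−6) = −48 ≡ 7, so v_2 = 7^{−1} = 8 (mod 11).
  i = 3 (α = 4): (4−1)(4−2)(4−6)(4−8) = 3·2·(−2)·(−4) = 48 ≡ 4, so v_3 = 4^{−1} = 3 (mod 11).
  i = 4 (α = 6): (6−1)(6−2)(6−4)(6−8) = 5·4·2·(−2) = −80 ≡ 8, so v_4 = 8^{−1} = 7 (mod 11).
  i = 5 (α = 8): (8−1)(8−2)(8−4)(8−6) = 7·6·4·2 = 336 ≡ 6, so v_5 = 6^{−1} = 2 (mod 11).
  v = [2, 8, 3, 7, 2].
Step 2: syndromes of r = [6, 9, 2, 10, 5] (all sums mod 11).
  S_0 = Σ v_i r_i = 2·6 + 8·9 + 3·2 + 7·10 + 2·5 = 170 ≡ 5.
  S_1 = Σ v_i α_i r_i = 2·1·6 + 8·2·9 + 3·4·2 + 7·6·10 + 2·8·5 = 680 ≡ 9.
  α_i^2 mod 11 = [1, 4, 5, 3, 9].
  S_2 = Σ v_i α_i^2 r_i = 2·1·6 + 8·4·9 + 3·5·2 + 7·3·10 + 2·9·5 = 630 ≡ 3.
  S = (5, 9, 3) ≠ 0, so r is not a codeword (an error is present).
Step 3: locate the error. For a single error e at position i, S_ℓ = v_i·e·α_i^ℓ, so α_err = S_1/S_0.
  S_0^{−1} = 5^{−1} = 9 (mod 11), so α_err = 9·9 = 81 ≡ 4 = α_3. Error position i = 3.
  Consistency check: S_2/S_1 = 3·5 = 15 ≡ 4 = α_err ✓ (single-error assumption holds).
Step 4: error magnitude e = S_0/v_3 = S_0·∏_{j≠3}(α_3 − α_j) = 5·4 = 20 ≡ 9 (mod 11).
Step 5: correct position 3: c_3 = r_3 − e = 2 − 9 ≡ 4 (mod 11). Hence c = [6, 9, 4, 10, 5].
  Check: interpolating c through the α_i gives m(x) = 3 + 3·x (degree < 2) with m(α_i) = c_i for every i, so c is indeed a codeword.


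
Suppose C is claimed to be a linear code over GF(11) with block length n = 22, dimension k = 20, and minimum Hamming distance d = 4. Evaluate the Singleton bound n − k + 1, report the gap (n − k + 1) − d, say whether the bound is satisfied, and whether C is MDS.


Singleton RHS = n − k + 1 = 3, slack = -1, bound violated (no such code; not MDS).

Singleton bound: d ≤ n − k + 1.
Here n = 22, k = 20, so n − k + 1 = 3.
Given d = 4, check d ≤ 3: NO.
Slack = (n − k + 1) − d = -1.
The slack is negative: d = 4 exceeds n − k + 1 = 3 by 1, so the Singleton bound is violated and no linear [22, 20, 4]_11 code can exist. In particular it is not MDS (MDS requires d = n − k + 1 exactly).
Description: the claimed parameters are [22, 20, 4]_11; such a code would be impossible (violates the Singleton bound).


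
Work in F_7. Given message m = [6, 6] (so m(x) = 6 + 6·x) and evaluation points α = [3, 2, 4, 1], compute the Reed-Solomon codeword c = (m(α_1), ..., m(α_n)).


c = [3, 4, 2, 5]

Message polynomial: m(x) = 6 + 6·x (mod 7).
For each evaluation point α_i, compute m(α_i) mod 7:
  α_1 = 3: Horner steps 6 → 3, so m(3) = 3.
  α_2 = 2: Horner steps 6 → 4, so m(2) = 4.
  α_3 = 4: Horner steps 6 → 2, so m(4) = 2.
  α_4 = 1: Horner steps 6 → 5, so m(1) = 5.
Codeword c = [3, 4, 2, 5] ∈ F_7^4.


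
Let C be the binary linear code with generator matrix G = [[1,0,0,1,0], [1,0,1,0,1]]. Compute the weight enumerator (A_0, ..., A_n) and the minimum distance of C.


Weight distribution: A_0 = 1, A_2 = 1, A_3 = 2. Minimum distance d = 2.

Enumerate all 2^2 = 4 messages m ∈ F_2^2.
For each, compute codeword c = mG in F_2^5, then tally its weight.
  m = 00 → c = 00000, weight = 0.
  m = 10 → c = 10010, weight = 2.
  m = 01 → c = 10101, weight = 3.
  m = 11 → c = 00111, weight = 3.
Tally weights:
  weight 0: 1 codewords.
  weight 2: 1 codewords.
  weight 3: 2 codewords.
Minimum distance d = smallest w > 0 with A_w > 0 = 2.
Sanity: Σ A_w = 4 = 2^2 = 4 ✓.


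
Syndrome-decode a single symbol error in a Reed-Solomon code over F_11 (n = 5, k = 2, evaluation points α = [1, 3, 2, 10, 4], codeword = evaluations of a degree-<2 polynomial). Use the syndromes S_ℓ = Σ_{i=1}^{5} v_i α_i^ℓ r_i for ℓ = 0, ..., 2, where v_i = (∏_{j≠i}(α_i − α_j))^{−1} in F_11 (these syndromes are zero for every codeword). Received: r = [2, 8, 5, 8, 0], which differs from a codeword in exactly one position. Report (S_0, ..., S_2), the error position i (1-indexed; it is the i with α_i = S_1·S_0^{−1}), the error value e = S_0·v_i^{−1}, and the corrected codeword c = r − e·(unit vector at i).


S = (10, 1, 10), error at position 4, error magnitude e = 1, c = [2, 8, 5, 7, 0].

Step 1: column multipliers v_i = (∏_{j≠i}(α_i − α_j))^{−1} mod 11.
  i = 1 (α = 1): (1−3)(1−2)(1−10)(1−4) = (−2)·(−1)·(−9)·(−3) = 54 ≡ 10, so v_1 = 10^{−1} = 10 (mod 11).
  i = 2 (α = 3): (3−1)(3−2)(3−10)(3−4) = 2·1·(−7)·(−1) = 14 ≡ 3, so v_2 = 3^{−1} = 4 (mod 11).
  i = 3 (α = 2): (2−1)(2−3)(2−10)(2−4) = 1·(−1)·(−8)·(−2) = −16 ≡ 6, so v_3 = 6^{−1} = 2 (mod 11).
  i = 4 (α = 10): (10−1)(10−3)(10−2)(10−4) = 9·7·8·6 = 3024 ≡ 10, so v_4 = 10^{−1} = 10 (mod 11).
  i = 5 (α = 4): (4−1)(4−3)(4−2)(4−10) = 3·1·2·(−6) = −36 ≡ 8, so v_5 = 8^{−1} = 7 (mod 11).
  v = [10, 4, 2, 10, 7].
Step 2: syndromes of r = [2, 8, 5, 8, 0] (all sums mod 11).
  S_0 = Σ v_i r_i = 10·2 + 4·8 + 2·5 + 10·8 + 7·0 = 142 ≡ 10.
  S_1 = Σ v_i α_i r_i = 10·1·2 + 4·3·8 + 2·2·5 + 10·10·8 + 7·4·0 = 936 ≡ 1.
  α_i^2 mod 11 = [1, 9, 4, 1, 5].
  S_2 = Σ v_i α_i^2 r_i = 10·1·2 + 4·9·8 + 2·4·5 + 10·1·8 + 7·5·0 = 428 ≡ 10.
  S = (10, 1, 10) ≠ 0, so r is not a codeword (an error is present).
Step 3: locate the error. For a single error e at position i, S_ℓ = v_i·e·α_i^ℓ, so α_err = S_1/S_0.
  S_0^{−1} = 10^{−1} = 10 (mod 11), so α_err = 1·10 = 10 ≡ 10 = α_4. Error position i = 4.
  Consistency check: S_2/S_1 = 10·1 = 10 ≡ 10 = α_err ✓ (single-error assumption holds).
Step 4: error magnitude e = S_0/v_4 = S_0·∏_{j≠4}(α_4 − α_j) = 10·10 = 100 ≡ 1 (mod 11).
Step 5: correct position 4: c_4 = r_4 − e = 8 − 1 ≡ 7 (mod 11). Hence c = [2, 8, 5, 7, 0].
  Check: interpolating c through the α_i gives m(x) = 10 + 3·x (degree < 2) with m(α_i) = c_i for every i, so c is indeed a codeword.
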